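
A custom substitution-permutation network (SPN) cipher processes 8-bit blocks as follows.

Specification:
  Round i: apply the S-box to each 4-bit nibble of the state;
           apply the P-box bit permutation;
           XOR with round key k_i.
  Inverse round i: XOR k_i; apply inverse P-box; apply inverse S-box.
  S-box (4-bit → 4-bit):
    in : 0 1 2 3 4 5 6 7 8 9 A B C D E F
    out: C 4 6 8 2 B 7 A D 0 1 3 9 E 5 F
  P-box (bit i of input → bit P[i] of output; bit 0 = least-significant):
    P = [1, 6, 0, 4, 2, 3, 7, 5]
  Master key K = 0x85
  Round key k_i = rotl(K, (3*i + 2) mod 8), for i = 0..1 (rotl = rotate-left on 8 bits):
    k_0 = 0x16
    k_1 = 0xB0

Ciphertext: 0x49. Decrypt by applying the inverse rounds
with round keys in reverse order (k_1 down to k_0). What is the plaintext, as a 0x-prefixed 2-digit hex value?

0x26

s_0 = ciphertext = 0x49
s_1 = InvRound(s_0, k_1) = 0xDD
s_2 = InvRound(s_1, k_0) = 0x26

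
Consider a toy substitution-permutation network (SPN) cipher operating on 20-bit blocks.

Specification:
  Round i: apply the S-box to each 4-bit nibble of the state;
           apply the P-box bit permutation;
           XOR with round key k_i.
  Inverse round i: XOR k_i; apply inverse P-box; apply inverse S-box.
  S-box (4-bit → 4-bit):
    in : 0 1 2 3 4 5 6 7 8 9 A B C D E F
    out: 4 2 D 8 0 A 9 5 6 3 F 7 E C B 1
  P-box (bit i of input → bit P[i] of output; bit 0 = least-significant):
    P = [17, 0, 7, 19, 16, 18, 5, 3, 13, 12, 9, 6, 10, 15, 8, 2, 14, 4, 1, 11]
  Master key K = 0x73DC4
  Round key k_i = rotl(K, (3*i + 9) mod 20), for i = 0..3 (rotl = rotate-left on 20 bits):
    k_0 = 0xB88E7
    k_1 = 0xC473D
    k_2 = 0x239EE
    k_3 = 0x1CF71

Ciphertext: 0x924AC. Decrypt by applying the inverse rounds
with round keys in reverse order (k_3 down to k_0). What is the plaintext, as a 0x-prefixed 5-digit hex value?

s_0 = ciphertext = 0x924AC
s_1 = InvRound(s_0, k_3) = 0xEC23C
s_2 = InvRound(s_1, k_2) = 0xA8A1D
s_3 = InvRound(s_2, k_1) = 0x6B48F
s_4 = InvRound(s_3, k_0) = 0x3FEA3

0x3FEA3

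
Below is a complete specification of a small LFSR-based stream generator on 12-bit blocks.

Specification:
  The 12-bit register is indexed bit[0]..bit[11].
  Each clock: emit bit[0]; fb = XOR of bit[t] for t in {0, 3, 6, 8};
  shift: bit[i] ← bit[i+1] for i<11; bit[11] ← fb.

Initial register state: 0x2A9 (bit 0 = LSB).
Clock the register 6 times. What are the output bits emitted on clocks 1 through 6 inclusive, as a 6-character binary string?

100101

reg_0 = 0x2A9
clock 1: out=1, reg = 0x154
clock 2: out=0, reg = 0x0AA
clock 3: out=0, reg = 0x855
clock 4: out=1, reg = 0x42A
clock 5: out=0, reg = 0xA15
clock 6: out=1, reg = 0xD0A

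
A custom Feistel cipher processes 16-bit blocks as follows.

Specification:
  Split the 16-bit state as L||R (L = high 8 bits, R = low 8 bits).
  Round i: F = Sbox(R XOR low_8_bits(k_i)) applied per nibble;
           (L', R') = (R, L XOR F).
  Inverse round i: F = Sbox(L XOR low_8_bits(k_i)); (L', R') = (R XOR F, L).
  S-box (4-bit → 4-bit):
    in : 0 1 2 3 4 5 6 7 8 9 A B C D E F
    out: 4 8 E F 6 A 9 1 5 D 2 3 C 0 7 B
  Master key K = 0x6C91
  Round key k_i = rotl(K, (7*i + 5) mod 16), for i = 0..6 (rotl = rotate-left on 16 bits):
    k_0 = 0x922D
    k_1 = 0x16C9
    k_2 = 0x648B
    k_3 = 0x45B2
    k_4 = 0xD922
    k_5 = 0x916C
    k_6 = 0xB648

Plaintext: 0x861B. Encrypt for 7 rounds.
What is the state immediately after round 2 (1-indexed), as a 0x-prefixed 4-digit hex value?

0x7F22

s_0 = plaintext = 0x861B
s_1 = Round(s_0, k_0) = 0x1B7F
s_2 = Round(s_1, k_1) = 0x7F22
s_3 = Round(s_2, k_2) = 0x2252
s_4 = Round(s_3, k_3) = 0x5256
s_5 = Round(s_4, k_4) = 0x5644
s_6 = Round(s_5, k_5) = 0x44B3
s_7 = Round(s_6, k_6) = 0xB3F7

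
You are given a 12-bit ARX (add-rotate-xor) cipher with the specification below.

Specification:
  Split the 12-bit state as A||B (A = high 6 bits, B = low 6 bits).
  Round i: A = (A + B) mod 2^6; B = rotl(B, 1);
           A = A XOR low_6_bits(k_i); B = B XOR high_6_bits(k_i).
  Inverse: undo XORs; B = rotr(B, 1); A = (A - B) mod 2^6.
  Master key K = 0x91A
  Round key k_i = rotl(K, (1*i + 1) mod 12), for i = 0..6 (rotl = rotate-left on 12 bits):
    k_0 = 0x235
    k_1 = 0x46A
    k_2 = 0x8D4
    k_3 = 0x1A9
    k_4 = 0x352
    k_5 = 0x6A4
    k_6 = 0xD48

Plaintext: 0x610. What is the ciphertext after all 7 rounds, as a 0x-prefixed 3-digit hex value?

0xA7D

s_0 = plaintext = 0x610
s_1 = Round(s_0, k_0) = 0x768
s_2 = Round(s_1, k_1) = 0xBC0
s_3 = Round(s_2, k_2) = 0xEE3
s_4 = Round(s_3, k_3) = 0xDC1
s_5 = Round(s_4, k_4) = 0xA8F
s_6 = Round(s_5, k_5) = 0x744
s_7 = Round(s_6, k_6) = 0xA7D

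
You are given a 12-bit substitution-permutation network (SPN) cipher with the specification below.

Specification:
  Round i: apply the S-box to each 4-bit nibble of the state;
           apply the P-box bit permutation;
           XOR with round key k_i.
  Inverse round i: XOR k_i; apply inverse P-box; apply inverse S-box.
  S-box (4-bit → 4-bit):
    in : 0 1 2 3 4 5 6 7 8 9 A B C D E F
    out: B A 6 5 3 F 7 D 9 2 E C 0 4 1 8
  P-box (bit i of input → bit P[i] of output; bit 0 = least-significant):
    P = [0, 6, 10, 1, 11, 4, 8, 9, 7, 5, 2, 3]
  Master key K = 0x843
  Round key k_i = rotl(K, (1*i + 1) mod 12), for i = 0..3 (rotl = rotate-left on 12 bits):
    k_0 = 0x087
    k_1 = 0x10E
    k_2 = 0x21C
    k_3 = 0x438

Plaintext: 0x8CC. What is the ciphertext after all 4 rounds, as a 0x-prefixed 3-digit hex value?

s_0 = plaintext = 0x8CC
s_1 = Round(s_0, k_0) = 0x00F
s_2 = Round(s_1, k_1) = 0xBB4
s_3 = Round(s_2, k_2) = 0x151
s_4 = Round(s_3, k_3) = 0xF42

0xF42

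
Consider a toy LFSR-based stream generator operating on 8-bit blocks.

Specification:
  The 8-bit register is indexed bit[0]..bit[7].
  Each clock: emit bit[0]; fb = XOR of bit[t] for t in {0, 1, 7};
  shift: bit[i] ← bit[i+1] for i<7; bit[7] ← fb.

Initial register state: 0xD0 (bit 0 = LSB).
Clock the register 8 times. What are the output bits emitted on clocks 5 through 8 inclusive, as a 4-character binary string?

reg_0 = 0xD0
clock 1: out=0, reg = 0xE8
clock 2: out=0, reg = 0xF4
clock 3: out=0, reg = 0xFA
clock 4: out=0, reg = 0x7D
clock 5: out=1, reg = 0xBE
clock 6: out=0, reg = 0x5F
clock 7: out=1, reg = 0x2F
clock 8: out=1, reg = 0x17

1011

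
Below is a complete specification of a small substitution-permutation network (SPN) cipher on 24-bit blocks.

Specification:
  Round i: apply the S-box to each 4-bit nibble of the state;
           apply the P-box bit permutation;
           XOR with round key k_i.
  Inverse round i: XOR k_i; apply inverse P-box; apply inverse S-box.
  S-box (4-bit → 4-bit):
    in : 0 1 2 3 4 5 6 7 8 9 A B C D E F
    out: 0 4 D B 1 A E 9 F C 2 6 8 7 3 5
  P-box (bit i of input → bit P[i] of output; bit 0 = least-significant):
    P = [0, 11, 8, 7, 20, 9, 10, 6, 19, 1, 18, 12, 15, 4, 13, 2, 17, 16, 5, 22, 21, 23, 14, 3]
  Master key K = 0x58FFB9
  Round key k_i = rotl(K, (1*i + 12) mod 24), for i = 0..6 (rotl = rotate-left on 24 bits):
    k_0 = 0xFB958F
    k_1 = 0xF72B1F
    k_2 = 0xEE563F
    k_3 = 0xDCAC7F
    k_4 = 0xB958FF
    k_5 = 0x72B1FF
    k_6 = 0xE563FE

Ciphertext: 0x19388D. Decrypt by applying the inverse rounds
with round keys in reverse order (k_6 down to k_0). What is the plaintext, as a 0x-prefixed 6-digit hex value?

0xDB5CF4

s_0 = ciphertext = 0x19388D
s_1 = InvRound(s_0, k_6) = 0xD9A83D
s_2 = InvRound(s_1, k_5) = 0xEE03C6
s_3 = InvRound(s_2, k_4) = 0x98A9ED
s_4 = InvRound(s_3, k_3) = 0x0CAB19
s_5 = InvRound(s_4, k_2) = 0xD2251B
s_6 = InvRound(s_5, k_1) = 0x4AC1BA
s_7 = InvRound(s_6, k_0) = 0xDB5CF4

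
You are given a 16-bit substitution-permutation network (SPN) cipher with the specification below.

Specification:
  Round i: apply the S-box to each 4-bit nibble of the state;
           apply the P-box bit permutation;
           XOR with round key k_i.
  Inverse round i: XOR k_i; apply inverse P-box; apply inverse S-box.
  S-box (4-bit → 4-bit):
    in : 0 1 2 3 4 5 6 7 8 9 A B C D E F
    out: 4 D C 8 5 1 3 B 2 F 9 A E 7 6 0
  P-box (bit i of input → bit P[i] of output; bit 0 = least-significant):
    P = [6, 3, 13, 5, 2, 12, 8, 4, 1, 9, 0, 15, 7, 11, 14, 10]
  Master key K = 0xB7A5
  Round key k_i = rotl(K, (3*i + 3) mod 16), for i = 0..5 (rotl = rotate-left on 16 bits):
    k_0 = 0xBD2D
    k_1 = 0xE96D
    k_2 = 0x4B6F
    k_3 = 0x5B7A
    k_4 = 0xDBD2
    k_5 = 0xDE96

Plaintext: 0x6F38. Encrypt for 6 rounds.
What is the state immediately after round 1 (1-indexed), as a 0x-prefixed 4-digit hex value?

s_0 = plaintext = 0x6F38
s_1 = Round(s_0, k_0) = 0xB5B5
s_2 = Round(s_1, k_1) = 0xF53F
s_3 = Round(s_2, k_2) = 0x4B7D
s_4 = Round(s_3, k_3) = 0xA9A6
s_5 = Round(s_4, k_4) = 0x5D0D
s_6 = Round(s_5, k_5) = 0xFD5D

0xB5B5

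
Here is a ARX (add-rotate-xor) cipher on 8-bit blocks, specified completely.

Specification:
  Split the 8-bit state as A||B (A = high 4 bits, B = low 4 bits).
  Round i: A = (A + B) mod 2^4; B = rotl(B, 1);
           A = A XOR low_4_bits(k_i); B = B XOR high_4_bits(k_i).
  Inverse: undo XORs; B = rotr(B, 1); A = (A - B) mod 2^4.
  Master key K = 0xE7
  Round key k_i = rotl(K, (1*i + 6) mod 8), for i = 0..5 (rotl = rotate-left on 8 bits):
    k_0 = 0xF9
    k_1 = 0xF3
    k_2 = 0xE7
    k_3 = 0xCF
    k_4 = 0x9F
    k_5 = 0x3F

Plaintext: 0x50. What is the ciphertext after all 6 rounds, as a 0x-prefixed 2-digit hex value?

0x84

s_0 = plaintext = 0x50
s_1 = Round(s_0, k_0) = 0xCF
s_2 = Round(s_1, k_1) = 0x80
s_3 = Round(s_2, k_2) = 0xFE
s_4 = Round(s_3, k_3) = 0x21
s_5 = Round(s_4, k_4) = 0xCB
s_6 = Round(s_5, k_5) = 0x84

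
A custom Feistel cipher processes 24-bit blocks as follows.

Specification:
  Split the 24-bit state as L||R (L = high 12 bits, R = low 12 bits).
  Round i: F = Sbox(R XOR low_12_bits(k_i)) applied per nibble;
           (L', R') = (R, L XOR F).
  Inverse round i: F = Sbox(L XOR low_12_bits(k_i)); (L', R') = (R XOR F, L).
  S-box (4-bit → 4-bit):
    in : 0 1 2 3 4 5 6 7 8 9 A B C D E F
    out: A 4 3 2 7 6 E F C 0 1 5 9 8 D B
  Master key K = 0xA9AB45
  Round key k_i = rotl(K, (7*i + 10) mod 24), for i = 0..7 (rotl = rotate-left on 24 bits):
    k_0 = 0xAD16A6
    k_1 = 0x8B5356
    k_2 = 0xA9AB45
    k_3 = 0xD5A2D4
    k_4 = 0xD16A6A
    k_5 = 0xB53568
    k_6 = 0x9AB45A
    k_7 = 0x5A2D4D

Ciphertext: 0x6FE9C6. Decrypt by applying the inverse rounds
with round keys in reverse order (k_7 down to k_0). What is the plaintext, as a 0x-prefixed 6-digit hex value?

s_0 = ciphertext = 0x6FE9C6
s_1 = InvRound(s_0, k_7) = 0xC946FE
s_2 = InvRound(s_1, k_6) = 0xA63C94
s_3 = InvRound(s_2, k_5) = 0x731A63
s_4 = InvRound(s_3, k_4) = 0x206731
s_5 = InvRound(s_4, k_3) = 0xDB2206
s_6 = InvRound(s_5, k_2) = 0xCB9DB2
s_7 = InvRound(s_6, k_1) = 0x669CB9
s_8 = InvRound(s_7, k_0) = 0x622669

0x622669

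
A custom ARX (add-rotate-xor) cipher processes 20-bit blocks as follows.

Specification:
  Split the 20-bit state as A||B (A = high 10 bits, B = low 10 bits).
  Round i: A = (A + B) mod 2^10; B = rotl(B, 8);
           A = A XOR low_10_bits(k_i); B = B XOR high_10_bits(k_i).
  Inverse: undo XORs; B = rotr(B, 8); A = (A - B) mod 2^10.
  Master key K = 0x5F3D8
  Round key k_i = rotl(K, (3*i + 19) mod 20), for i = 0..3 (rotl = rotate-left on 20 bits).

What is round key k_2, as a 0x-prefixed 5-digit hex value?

K = 0x5F3D8
k_0 = rotl(K, (3*0+19) mod 20) = rotl(K, 19) = 0x2F9EC
k_1 = rotl(K, (3*1+19) mod 20) = rotl(K, 2) = 0x7CF61
k_2 = rotl(K, (3*2+19) mod 20) = rotl(K, 5) = 0xE7B0B

0xE7B0B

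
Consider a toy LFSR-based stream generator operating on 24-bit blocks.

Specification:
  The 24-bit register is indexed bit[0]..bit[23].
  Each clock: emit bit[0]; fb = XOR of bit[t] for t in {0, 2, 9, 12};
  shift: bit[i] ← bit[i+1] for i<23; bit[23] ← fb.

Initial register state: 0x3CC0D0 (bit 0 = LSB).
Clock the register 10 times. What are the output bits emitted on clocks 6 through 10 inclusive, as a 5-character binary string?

01100

reg_0 = 0x3CC0D0
clock 1: out=0, reg = 0x1E6068
clock 2: out=0, reg = 0x0F3034
clock 3: out=0, reg = 0x07981A
clock 4: out=0, reg = 0x83CC0D
clock 5: out=1, reg = 0x41E606
clock 6: out=0, reg = 0x20F303
clock 7: out=1, reg = 0x907981
clock 8: out=1, reg = 0x483CC0
clock 9: out=0, reg = 0xA41E60
clock 10: out=0, reg = 0x520F30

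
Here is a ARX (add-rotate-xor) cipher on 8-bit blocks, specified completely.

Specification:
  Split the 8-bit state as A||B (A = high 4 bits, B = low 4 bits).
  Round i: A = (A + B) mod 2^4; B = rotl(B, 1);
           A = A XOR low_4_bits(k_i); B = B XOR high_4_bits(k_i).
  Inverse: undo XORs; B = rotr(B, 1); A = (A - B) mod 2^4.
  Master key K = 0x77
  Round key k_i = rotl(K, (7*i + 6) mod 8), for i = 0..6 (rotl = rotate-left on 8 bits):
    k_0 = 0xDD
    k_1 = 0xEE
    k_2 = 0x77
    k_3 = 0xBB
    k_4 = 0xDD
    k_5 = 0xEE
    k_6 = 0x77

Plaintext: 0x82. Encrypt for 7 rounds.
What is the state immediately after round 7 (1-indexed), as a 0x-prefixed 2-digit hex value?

0xBC

s_0 = plaintext = 0x82
s_1 = Round(s_0, k_0) = 0x79
s_2 = Round(s_1, k_1) = 0xED
s_3 = Round(s_2, k_2) = 0xCC
s_4 = Round(s_3, k_3) = 0x32
s_5 = Round(s_4, k_4) = 0x89
s_6 = Round(s_5, k_5) = 0xFD
s_7 = Round(s_6, k_6) = 0xBC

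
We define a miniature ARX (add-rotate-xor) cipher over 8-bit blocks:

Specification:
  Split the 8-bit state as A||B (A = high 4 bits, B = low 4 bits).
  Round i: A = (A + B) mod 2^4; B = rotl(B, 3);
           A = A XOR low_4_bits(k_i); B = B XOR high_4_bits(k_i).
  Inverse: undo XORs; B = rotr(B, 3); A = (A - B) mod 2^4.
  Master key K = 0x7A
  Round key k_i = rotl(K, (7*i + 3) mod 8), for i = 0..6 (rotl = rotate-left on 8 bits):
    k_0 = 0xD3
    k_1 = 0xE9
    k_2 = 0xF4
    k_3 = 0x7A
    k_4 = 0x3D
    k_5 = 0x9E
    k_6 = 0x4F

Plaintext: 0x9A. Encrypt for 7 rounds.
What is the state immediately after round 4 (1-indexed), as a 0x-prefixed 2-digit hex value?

s_0 = plaintext = 0x9A
s_1 = Round(s_0, k_0) = 0x08
s_2 = Round(s_1, k_1) = 0x1A
s_3 = Round(s_2, k_2) = 0xFA
s_4 = Round(s_3, k_3) = 0x32
s_5 = Round(s_4, k_4) = 0x82
s_6 = Round(s_5, k_5) = 0x48
s_7 = Round(s_6, k_6) = 0x30

0x32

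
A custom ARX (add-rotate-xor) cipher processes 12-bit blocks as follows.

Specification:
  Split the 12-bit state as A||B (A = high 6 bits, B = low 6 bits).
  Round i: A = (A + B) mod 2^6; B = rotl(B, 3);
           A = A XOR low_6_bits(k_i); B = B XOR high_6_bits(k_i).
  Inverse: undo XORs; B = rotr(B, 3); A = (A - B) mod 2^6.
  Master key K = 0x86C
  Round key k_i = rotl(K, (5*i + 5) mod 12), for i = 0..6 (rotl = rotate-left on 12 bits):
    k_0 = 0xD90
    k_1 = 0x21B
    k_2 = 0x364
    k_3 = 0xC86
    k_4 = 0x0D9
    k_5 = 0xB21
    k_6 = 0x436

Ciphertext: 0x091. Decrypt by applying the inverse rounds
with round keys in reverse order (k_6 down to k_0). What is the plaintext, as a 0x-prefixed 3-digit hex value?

s_0 = ciphertext = 0x091
s_1 = InvRound(s_0, k_6) = 0xB08
s_2 = InvRound(s_1, k_5) = 0xA64
s_3 = InvRound(s_2, k_4) = 0xD3C
s_4 = InvRound(s_3, k_3) = 0x071
s_5 = InvRound(s_4, k_2) = 0xFA7
s_6 = InvRound(s_5, k_1) = 0xA3D
s_7 = InvRound(s_6, k_0) = 0x7D9

0x7D9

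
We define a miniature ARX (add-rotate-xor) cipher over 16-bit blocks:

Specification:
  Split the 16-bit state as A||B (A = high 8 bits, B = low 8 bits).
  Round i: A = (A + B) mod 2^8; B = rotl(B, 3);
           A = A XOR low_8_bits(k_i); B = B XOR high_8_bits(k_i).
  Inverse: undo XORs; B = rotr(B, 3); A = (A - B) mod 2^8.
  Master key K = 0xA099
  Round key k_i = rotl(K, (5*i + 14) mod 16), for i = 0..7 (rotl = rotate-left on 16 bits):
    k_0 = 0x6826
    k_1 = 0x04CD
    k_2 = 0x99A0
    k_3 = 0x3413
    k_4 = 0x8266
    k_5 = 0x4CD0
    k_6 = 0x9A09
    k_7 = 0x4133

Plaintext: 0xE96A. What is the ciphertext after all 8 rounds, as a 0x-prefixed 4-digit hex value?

0x637B

s_0 = plaintext = 0xE96A
s_1 = Round(s_0, k_0) = 0x753B
s_2 = Round(s_1, k_1) = 0x7DDD
s_3 = Round(s_2, k_2) = 0xFA77
s_4 = Round(s_3, k_3) = 0x628F
s_5 = Round(s_4, k_4) = 0x97FE
s_6 = Round(s_5, k_5) = 0x45BB
s_7 = Round(s_6, k_6) = 0x0947
s_8 = Round(s_7, k_7) = 0x637B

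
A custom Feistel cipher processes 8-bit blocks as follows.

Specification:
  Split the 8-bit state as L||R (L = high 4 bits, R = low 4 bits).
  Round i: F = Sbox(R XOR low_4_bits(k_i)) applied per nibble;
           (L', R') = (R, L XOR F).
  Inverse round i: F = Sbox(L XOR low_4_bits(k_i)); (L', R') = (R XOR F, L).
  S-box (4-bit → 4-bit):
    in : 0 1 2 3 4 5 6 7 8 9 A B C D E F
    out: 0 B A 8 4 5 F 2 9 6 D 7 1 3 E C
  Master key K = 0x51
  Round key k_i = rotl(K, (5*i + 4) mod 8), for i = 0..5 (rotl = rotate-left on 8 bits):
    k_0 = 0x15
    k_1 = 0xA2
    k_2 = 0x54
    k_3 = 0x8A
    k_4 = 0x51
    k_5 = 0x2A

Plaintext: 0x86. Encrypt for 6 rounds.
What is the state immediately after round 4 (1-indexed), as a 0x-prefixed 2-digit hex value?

s_0 = plaintext = 0x86
s_1 = Round(s_0, k_0) = 0x60
s_2 = Round(s_1, k_1) = 0x0C
s_3 = Round(s_2, k_2) = 0xC9
s_4 = Round(s_3, k_3) = 0x94
s_5 = Round(s_4, k_4) = 0x4C
s_6 = Round(s_5, k_5) = 0xCB

0x94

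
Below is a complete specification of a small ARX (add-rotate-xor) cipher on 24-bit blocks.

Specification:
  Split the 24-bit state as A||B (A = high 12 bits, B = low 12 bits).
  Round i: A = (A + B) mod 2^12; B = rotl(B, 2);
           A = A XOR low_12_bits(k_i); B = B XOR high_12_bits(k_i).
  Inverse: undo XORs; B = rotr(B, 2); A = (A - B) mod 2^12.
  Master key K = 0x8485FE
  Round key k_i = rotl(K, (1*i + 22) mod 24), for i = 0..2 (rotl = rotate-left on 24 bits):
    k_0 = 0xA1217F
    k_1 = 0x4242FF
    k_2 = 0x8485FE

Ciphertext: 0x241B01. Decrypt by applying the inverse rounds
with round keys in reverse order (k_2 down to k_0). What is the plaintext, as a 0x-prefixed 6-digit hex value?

s_0 = ciphertext = 0x241B01
s_1 = InvRound(s_0, k_2) = 0x2ED4D2
s_2 = InvRound(s_1, k_1) = 0x7D583D
s_3 = InvRound(s_2, k_0) = 0xA1FC8B

0xA1FC8B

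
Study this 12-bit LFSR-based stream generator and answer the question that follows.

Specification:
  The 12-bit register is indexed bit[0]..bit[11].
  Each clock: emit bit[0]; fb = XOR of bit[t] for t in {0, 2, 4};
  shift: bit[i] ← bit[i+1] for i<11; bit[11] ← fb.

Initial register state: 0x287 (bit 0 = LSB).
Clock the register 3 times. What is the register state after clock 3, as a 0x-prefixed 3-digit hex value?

reg_0 = 0x287
clock 1: out=1, reg = 0x143
clock 2: out=1, reg = 0x8A1
clock 3: out=1, reg = 0xC50

0xC50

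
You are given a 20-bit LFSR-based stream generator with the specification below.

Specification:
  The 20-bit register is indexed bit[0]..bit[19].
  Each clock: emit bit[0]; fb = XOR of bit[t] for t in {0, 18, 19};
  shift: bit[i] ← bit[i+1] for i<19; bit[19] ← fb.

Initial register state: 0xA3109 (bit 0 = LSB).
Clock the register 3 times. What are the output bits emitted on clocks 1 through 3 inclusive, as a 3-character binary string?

100

reg_0 = 0xA3109
clock 1: out=1, reg = 0x51884
clock 2: out=0, reg = 0xA8C42
clock 3: out=0, reg = 0xD4621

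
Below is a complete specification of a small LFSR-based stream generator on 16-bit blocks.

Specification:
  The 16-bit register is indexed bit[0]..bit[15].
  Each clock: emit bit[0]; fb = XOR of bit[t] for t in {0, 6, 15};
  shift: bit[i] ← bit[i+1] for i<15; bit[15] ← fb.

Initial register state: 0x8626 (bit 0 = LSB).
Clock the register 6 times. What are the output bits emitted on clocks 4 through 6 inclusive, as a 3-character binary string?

reg_0 = 0x8626
clock 1: out=0, reg = 0xC313
clock 2: out=1, reg = 0x6189
clock 3: out=1, reg = 0xB0C4
clock 4: out=0, reg = 0x5862
clock 5: out=0, reg = 0xAC31
clock 6: out=1, reg = 0x5618

001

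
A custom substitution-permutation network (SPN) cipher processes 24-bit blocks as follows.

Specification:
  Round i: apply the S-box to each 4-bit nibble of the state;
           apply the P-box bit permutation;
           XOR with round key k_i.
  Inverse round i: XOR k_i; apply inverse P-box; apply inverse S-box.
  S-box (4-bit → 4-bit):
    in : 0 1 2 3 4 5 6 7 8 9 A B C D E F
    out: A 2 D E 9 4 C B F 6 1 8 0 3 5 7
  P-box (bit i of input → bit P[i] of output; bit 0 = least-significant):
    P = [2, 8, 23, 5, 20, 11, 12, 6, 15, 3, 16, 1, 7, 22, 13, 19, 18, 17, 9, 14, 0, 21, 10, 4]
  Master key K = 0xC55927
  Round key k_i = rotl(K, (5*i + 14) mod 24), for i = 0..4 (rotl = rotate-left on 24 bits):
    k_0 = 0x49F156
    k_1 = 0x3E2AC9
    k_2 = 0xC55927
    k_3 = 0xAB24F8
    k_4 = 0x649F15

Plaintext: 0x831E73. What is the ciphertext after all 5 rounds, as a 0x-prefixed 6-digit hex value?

0xD1DE1C

s_0 = plaintext = 0x831E73
s_1 = Round(s_0, k_0) = 0xBA3E27
s_2 = Round(s_1, k_1) = 0x639BBD
s_3 = Round(s_2, k_2) = 0x873E71
s_4 = Round(s_3, k_3) = 0xD4C9A9
s_5 = Round(s_4, k_4) = 0xD1DE1C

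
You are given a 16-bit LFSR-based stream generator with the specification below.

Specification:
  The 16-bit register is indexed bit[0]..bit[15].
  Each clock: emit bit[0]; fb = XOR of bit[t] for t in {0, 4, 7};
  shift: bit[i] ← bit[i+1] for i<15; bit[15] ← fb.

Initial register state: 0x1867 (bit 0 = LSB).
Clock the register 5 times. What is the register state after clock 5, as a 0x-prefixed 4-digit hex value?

0x88C3

reg_0 = 0x1867
clock 1: out=1, reg = 0x8C33
clock 2: out=1, reg = 0x4619
clock 3: out=1, reg = 0x230C
clock 4: out=0, reg = 0x1186
clock 5: out=0, reg = 0x88C3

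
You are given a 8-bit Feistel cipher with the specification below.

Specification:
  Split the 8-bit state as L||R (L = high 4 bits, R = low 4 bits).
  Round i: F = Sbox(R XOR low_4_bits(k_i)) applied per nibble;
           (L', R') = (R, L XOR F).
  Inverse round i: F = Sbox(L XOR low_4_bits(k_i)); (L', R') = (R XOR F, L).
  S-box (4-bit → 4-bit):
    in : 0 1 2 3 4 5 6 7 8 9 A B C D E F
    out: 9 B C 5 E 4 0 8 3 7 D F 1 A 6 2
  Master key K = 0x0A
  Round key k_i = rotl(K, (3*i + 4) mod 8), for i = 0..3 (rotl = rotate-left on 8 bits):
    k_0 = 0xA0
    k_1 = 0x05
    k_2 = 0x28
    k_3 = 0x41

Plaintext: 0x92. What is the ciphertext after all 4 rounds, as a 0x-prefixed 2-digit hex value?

s_0 = plaintext = 0x92
s_1 = Round(s_0, k_0) = 0x25
s_2 = Round(s_1, k_1) = 0x5B
s_3 = Round(s_2, k_2) = 0xB0
s_4 = Round(s_3, k_3) = 0x00

0x00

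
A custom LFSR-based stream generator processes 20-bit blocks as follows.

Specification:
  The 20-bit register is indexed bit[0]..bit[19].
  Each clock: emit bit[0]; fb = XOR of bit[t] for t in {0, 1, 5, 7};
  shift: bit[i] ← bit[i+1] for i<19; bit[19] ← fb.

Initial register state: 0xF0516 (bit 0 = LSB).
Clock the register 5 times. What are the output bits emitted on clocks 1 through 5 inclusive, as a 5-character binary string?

01101

reg_0 = 0xF0516
clock 1: out=0, reg = 0xF828B
clock 2: out=1, reg = 0xFC145
clock 3: out=1, reg = 0xFE0A2
clock 4: out=0, reg = 0xFF051
clock 5: out=1, reg = 0xFF828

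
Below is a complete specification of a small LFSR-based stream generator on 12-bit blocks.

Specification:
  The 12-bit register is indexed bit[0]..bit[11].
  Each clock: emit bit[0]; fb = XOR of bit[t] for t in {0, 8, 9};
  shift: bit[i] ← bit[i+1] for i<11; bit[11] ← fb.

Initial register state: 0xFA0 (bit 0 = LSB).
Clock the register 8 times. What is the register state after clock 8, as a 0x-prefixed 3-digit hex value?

reg_0 = 0xFA0
clock 1: out=0, reg = 0x7D0
clock 2: out=0, reg = 0x3E8
clock 3: out=0, reg = 0x1F4
clock 4: out=0, reg = 0x8FA
clock 5: out=0, reg = 0x47D
clock 6: out=1, reg = 0xA3E
clock 7: out=0, reg = 0xD1F
clock 8: out=1, reg = 0x68F

0x68F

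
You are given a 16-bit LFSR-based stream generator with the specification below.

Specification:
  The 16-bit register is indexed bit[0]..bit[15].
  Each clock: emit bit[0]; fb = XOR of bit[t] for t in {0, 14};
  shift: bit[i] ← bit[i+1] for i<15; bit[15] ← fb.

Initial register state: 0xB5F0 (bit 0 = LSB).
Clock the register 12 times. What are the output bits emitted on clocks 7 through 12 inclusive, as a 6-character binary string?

111010

reg_0 = 0xB5F0
clock 1: out=0, reg = 0x5AF8
clock 2: out=0, reg = 0xAD7C
clock 3: out=0, reg = 0x56BE
clock 4: out=0, reg = 0xAB5F
clock 5: out=1, reg = 0xD5AF
clock 6: out=1, reg = 0x6AD7
clock 7: out=1, reg = 0x356B
clock 8: out=1, reg = 0x9AB5
clock 9: out=1, reg = 0xCD5A
clock 10: out=0, reg = 0xE6AD
clock 11: out=1, reg = 0x7356
clock 12: out=0, reg = 0xB9AB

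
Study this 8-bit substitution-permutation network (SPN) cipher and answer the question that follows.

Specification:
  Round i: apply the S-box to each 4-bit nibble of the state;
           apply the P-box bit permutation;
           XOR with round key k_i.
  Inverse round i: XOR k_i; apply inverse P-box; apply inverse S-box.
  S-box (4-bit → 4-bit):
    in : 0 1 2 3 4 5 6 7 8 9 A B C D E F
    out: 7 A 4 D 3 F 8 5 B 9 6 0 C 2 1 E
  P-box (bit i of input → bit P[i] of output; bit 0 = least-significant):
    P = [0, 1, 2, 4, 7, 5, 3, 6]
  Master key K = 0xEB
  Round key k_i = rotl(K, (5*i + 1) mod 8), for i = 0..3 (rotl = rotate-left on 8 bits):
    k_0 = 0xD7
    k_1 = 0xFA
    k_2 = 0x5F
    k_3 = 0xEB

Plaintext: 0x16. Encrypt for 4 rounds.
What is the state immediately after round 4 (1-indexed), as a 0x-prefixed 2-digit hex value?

0x65

s_0 = plaintext = 0x16
s_1 = Round(s_0, k_0) = 0xA7
s_2 = Round(s_1, k_1) = 0xD7
s_3 = Round(s_2, k_2) = 0x7A
s_4 = Round(s_3, k_3) = 0x65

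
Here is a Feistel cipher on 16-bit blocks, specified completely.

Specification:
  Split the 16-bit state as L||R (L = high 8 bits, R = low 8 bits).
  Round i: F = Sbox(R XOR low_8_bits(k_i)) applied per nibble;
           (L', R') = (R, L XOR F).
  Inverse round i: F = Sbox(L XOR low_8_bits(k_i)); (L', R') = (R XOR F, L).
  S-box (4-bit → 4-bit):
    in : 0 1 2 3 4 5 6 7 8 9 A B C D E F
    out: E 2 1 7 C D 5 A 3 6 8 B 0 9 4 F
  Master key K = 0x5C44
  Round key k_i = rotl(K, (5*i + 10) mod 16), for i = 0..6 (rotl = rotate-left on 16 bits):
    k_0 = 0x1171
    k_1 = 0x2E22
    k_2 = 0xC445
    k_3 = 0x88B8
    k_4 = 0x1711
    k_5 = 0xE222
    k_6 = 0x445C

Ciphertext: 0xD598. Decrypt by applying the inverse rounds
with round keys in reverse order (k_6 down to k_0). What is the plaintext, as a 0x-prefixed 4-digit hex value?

s_0 = ciphertext = 0xD598
s_1 = InvRound(s_0, k_6) = 0xAED5
s_2 = InvRound(s_1, k_5) = 0xE5AE
s_3 = InvRound(s_2, k_4) = 0x52E5
s_4 = InvRound(s_3, k_3) = 0xAD52
s_5 = InvRound(s_4, k_2) = 0x11AD
s_6 = InvRound(s_5, k_1) = 0xDA11
s_7 = InvRound(s_6, k_0) = 0x9ADA

0x9ADA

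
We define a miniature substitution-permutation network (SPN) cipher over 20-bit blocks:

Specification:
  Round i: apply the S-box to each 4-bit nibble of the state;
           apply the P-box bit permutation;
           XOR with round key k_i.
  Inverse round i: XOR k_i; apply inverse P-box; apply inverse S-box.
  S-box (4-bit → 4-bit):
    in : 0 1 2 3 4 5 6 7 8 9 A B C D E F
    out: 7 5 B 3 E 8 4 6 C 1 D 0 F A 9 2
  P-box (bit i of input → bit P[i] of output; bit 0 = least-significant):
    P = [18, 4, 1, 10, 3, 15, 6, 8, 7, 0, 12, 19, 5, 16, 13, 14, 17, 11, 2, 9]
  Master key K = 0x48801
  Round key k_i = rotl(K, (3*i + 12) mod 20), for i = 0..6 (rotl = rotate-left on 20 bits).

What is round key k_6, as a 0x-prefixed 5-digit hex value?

0x00522

K = 0x48801
k_0 = rotl(K, (3*0+12) mod 20) = rotl(K, 12) = 0x01488
k_1 = rotl(K, (3*1+12) mod 20) = rotl(K, 15) = 0x0A440
k_2 = rotl(K, (3*2+12) mod 20) = rotl(K, 18) = 0x52200
k_3 = rotl(K, (3*3+12) mod 20) = rotl(K, 1) = 0x91002
k_4 = rotl(K, (3*4+12) mod 20) = rotl(K, 4) = 0x88014
k_5 = rotl(K, (3*5+12) mod 20) = rotl(K, 7) = 0x400A4
k_6 = rotl(K, (3*6+12) mod 20) = rotl(K, 10) = 0x00522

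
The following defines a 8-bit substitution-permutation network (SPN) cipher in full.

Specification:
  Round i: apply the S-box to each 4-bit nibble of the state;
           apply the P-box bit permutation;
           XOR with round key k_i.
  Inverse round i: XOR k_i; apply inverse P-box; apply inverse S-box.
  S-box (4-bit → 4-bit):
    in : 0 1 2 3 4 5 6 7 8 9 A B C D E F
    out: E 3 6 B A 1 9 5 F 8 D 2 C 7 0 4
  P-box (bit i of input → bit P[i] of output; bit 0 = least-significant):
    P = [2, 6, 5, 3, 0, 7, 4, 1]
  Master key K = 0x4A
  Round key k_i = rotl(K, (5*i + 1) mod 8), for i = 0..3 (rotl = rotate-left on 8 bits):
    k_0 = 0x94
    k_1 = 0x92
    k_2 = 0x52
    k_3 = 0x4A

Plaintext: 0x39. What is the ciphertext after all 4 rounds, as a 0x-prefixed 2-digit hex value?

s_0 = plaintext = 0x39
s_1 = Round(s_0, k_0) = 0x1F
s_2 = Round(s_1, k_1) = 0x33
s_3 = Round(s_2, k_2) = 0x9D
s_4 = Round(s_3, k_3) = 0x2C

0x2C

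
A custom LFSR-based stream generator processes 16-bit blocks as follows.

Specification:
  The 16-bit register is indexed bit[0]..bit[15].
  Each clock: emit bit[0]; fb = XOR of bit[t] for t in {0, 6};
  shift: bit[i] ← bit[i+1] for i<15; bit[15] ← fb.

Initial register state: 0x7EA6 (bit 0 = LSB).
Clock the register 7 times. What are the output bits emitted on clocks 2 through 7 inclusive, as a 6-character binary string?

reg_0 = 0x7EA6
clock 1: out=0, reg = 0x3F53
clock 2: out=1, reg = 0x1FA9
clock 3: out=1, reg = 0x8FD4
clock 4: out=0, reg = 0xC7EA
clock 5: out=0, reg = 0xE3F5
clock 6: out=1, reg = 0x71FA
clock 7: out=0, reg = 0xB8FD

110010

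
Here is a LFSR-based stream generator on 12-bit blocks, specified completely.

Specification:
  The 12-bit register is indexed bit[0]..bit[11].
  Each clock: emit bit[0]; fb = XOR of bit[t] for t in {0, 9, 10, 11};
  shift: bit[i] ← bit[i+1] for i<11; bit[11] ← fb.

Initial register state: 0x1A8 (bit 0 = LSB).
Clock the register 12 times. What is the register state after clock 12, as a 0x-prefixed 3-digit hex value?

0x578

reg_0 = 0x1A8
clock 1: out=0, reg = 0x0D4
clock 2: out=0, reg = 0x06A
clock 3: out=0, reg = 0x035
clock 4: out=1, reg = 0x81A
clock 5: out=0, reg = 0xC0D
clock 6: out=1, reg = 0xE06
clock 7: out=0, reg = 0xF03
clock 8: out=1, reg = 0x781
clock 9: out=1, reg = 0xBC0
clock 10: out=0, reg = 0x5E0
clock 11: out=0, reg = 0xAF0
clock 12: out=0, reg = 0x578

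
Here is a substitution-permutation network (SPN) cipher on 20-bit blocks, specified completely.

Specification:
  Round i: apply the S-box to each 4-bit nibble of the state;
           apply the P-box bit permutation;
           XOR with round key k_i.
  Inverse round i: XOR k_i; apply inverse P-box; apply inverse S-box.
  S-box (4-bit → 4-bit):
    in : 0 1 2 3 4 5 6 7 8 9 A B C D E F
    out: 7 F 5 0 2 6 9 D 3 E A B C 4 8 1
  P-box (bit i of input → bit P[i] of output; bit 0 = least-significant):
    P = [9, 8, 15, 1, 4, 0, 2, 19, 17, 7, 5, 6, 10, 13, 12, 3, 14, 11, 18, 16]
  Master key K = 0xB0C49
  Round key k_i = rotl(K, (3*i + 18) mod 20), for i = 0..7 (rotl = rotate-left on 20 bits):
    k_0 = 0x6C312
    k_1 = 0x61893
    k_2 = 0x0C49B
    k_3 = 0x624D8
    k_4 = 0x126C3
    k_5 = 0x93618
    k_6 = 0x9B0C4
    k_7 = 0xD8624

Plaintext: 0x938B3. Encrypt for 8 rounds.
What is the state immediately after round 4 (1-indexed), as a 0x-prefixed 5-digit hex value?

0x34330

s_0 = plaintext = 0x938B3
s_1 = Round(s_0, k_0) = 0x9CB83
s_2 = Round(s_1, k_1) = 0x1004A
s_3 = Round(s_2, k_2) = 0x7B938
s_4 = Round(s_3, k_3) = 0x34330
s_5 = Round(s_4, k_4) = 0x185C3
s_6 = Round(s_5, k_5) = 0x45ABC
s_7 = Round(s_6, k_6) = 0x10817
s_8 = Round(s_7, k_7) = 0x278B3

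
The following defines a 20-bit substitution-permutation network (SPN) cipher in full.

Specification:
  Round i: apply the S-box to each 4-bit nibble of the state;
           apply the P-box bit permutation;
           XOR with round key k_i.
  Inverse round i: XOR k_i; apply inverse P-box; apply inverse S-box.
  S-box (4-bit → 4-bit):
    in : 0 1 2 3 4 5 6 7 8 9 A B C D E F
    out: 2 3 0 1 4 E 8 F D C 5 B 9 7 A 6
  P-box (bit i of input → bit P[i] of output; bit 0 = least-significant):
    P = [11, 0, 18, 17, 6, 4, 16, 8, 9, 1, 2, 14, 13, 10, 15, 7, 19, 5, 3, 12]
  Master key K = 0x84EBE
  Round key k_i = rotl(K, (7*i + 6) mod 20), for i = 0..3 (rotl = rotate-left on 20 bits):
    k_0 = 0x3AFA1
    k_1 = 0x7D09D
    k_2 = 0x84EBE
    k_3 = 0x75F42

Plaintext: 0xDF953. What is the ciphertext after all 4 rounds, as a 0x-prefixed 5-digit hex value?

s_0 = plaintext = 0xDF953
s_1 = Round(s_0, k_0) = 0xA629D
s_2 = Round(s_1, k_1) = 0xAD914
s_3 = Round(s_2, k_2) = 0x4AAE2
s_4 = Round(s_3, k_3) = 0x7FC5E

0x7FC5E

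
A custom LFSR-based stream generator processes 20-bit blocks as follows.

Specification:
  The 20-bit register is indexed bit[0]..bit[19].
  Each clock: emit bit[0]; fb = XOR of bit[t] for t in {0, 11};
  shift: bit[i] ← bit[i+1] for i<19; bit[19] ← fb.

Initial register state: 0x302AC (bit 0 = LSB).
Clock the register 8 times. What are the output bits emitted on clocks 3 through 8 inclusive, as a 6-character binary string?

110101

reg_0 = 0x302AC
clock 1: out=0, reg = 0x18156
clock 2: out=0, reg = 0x0C0AB
clock 3: out=1, reg = 0x86055
clock 4: out=1, reg = 0xC302A
clock 5: out=0, reg = 0x61815
clock 6: out=1, reg = 0x30C0A
clock 7: out=0, reg = 0x98605
clock 8: out=1, reg = 0xCC302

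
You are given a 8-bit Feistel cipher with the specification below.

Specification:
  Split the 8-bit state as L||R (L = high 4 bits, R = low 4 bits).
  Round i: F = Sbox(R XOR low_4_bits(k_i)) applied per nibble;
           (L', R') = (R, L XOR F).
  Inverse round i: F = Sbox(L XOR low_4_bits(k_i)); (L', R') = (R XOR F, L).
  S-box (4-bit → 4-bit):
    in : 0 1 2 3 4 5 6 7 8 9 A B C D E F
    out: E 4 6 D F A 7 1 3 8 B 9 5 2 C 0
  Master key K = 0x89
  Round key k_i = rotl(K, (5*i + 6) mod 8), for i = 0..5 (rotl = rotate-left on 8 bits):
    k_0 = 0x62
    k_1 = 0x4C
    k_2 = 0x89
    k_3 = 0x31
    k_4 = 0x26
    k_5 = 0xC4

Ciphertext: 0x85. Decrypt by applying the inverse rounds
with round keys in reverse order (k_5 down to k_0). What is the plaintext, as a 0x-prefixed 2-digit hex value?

s_0 = ciphertext = 0x85
s_1 = InvRound(s_0, k_5) = 0x08
s_2 = InvRound(s_1, k_4) = 0xF0
s_3 = InvRound(s_2, k_3) = 0xCF
s_4 = InvRound(s_3, k_2) = 0x5C
s_5 = InvRound(s_4, k_1) = 0x45
s_6 = InvRound(s_5, k_0) = 0x24

0x24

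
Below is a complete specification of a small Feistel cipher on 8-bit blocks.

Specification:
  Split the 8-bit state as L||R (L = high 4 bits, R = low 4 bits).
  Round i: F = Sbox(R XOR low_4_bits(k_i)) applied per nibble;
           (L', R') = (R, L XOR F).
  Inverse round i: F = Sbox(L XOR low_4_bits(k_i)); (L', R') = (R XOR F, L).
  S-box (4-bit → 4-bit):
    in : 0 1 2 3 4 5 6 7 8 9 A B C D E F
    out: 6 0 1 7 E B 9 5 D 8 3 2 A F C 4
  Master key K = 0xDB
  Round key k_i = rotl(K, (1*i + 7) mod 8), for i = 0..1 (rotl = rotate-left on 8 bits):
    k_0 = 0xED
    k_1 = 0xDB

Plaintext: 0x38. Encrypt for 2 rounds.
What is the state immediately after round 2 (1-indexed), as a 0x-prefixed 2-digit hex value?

s_0 = plaintext = 0x38
s_1 = Round(s_0, k_0) = 0x88
s_2 = Round(s_1, k_1) = 0x8F

0x8F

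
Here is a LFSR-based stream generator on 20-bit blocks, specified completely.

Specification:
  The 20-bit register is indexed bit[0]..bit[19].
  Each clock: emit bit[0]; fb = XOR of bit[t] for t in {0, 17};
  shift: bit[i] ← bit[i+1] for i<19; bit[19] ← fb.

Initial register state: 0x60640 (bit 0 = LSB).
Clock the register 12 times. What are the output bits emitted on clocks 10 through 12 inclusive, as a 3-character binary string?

reg_0 = 0x60640
clock 1: out=0, reg = 0xB0320
clock 2: out=0, reg = 0xD8190
clock 3: out=0, reg = 0x6C0C8
clock 4: out=0, reg = 0xB6064
clock 5: out=0, reg = 0xDB032
clock 6: out=0, reg = 0x6D819
clock 7: out=1, reg = 0x36C0C
clock 8: out=0, reg = 0x9B606
clock 9: out=0, reg = 0x4DB03
clock 10: out=1, reg = 0xA6D81
clock 11: out=1, reg = 0x536C0
clock 12: out=0, reg = 0x29B60

110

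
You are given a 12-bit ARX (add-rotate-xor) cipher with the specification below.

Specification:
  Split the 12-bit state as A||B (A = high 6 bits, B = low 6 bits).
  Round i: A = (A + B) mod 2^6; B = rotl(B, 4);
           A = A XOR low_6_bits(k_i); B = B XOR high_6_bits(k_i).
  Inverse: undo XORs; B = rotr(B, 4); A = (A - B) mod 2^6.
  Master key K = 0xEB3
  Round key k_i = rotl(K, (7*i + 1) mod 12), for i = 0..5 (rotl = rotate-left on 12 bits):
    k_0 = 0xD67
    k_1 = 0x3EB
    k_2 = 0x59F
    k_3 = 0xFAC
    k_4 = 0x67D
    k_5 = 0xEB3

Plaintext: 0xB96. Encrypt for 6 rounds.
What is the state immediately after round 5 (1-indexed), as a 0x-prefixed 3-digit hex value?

s_0 = plaintext = 0xB96
s_1 = Round(s_0, k_0) = 0x8D0
s_2 = Round(s_1, k_1) = 0x60B
s_3 = Round(s_2, k_2) = 0xF24
s_4 = Round(s_3, k_3) = 0x337
s_5 = Round(s_4, k_4) = 0xFA4
s_6 = Round(s_5, k_5) = 0x473

0xFA4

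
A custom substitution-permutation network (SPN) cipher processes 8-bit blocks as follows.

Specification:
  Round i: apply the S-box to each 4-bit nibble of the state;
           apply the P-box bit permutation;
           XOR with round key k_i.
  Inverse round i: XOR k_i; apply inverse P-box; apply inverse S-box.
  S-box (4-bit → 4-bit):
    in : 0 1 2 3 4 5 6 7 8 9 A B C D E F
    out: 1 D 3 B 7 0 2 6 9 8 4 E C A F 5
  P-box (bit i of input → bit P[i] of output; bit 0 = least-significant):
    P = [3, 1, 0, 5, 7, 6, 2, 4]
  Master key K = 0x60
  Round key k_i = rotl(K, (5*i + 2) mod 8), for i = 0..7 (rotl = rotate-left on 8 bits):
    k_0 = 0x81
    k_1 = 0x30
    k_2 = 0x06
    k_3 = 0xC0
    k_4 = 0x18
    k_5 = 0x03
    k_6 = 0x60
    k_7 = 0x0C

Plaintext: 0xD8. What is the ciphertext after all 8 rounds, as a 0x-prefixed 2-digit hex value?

0xB4

s_0 = plaintext = 0xD8
s_1 = Round(s_0, k_0) = 0xF9
s_2 = Round(s_1, k_1) = 0x94
s_3 = Round(s_2, k_2) = 0x1D
s_4 = Round(s_3, k_3) = 0x76
s_5 = Round(s_4, k_4) = 0x5E
s_6 = Round(s_5, k_5) = 0x28
s_7 = Round(s_6, k_6) = 0x88
s_8 = Round(s_7, k_7) = 0xB4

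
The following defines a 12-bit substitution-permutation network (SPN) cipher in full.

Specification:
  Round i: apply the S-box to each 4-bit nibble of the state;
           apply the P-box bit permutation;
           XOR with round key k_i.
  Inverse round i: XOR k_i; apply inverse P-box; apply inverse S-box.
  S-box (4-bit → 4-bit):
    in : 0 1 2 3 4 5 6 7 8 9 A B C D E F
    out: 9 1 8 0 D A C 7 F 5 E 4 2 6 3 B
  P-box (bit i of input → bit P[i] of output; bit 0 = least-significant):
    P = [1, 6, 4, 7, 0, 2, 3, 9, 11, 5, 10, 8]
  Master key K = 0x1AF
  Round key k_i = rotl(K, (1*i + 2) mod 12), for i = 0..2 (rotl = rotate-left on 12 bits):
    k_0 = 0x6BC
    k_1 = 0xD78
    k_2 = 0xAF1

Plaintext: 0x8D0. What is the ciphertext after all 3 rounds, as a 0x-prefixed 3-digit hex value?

s_0 = plaintext = 0x8D0
s_1 = Round(s_0, k_0) = 0xB12
s_2 = Round(s_1, k_1) = 0x9F9
s_3 = Round(s_2, k_2) = 0x4E6

0x4E6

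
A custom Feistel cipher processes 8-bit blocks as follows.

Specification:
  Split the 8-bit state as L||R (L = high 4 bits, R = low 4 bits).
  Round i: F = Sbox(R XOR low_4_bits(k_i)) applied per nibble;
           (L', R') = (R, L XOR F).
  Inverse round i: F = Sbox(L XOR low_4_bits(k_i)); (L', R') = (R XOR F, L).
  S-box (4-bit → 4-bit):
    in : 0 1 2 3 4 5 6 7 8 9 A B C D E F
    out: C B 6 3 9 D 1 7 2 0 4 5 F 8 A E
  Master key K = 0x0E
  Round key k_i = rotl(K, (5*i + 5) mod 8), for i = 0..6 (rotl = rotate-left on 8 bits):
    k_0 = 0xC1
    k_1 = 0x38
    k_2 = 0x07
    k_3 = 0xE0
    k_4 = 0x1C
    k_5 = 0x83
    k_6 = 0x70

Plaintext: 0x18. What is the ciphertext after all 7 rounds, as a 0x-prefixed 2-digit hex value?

s_0 = plaintext = 0x18
s_1 = Round(s_0, k_0) = 0x81
s_2 = Round(s_1, k_1) = 0x18
s_3 = Round(s_2, k_2) = 0x8F
s_4 = Round(s_3, k_3) = 0xF6
s_5 = Round(s_4, k_4) = 0x6B
s_6 = Round(s_5, k_5) = 0xB4
s_7 = Round(s_6, k_6) = 0x42

0x42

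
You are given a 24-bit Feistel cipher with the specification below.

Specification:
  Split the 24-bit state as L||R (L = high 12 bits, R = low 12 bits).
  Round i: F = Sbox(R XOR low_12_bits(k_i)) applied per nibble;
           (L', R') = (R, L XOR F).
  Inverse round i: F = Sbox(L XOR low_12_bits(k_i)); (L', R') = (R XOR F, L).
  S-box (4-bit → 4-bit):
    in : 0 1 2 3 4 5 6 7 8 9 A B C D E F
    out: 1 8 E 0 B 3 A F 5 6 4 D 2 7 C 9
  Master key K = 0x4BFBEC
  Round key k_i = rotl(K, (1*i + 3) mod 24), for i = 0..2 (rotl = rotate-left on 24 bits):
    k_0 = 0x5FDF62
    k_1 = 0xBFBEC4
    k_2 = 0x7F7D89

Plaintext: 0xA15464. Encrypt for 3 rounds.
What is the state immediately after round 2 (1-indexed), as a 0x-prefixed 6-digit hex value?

0x70F249

s_0 = plaintext = 0xA15464
s_1 = Round(s_0, k_0) = 0x46470F
s_2 = Round(s_1, k_1) = 0x70F249
s_3 = Round(s_2, k_2) = 0x249E2E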